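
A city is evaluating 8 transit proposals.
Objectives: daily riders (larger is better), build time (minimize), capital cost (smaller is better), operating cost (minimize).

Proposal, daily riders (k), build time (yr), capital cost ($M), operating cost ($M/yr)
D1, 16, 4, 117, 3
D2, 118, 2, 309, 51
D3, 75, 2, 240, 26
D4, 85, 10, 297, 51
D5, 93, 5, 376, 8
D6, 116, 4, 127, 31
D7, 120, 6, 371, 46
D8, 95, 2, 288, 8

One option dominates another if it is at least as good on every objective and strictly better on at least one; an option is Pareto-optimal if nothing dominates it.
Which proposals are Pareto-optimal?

D1: not dominated (best capital cost).
D2: not dominated.
D3: not dominated.
D4: dominated by D6 (daily riders 116≥85, build time 4≤10, capital cost 127≤297, operating cost 31≤51).
D5: dominated by D8 (daily riders 95≥93, build time 2≤5, capital cost 288≤376, operating cost 8≤8).
D6: not dominated.
D7: not dominated (best daily riders).
D8: not dominated.

D1, D2, D3, D6, D7, D8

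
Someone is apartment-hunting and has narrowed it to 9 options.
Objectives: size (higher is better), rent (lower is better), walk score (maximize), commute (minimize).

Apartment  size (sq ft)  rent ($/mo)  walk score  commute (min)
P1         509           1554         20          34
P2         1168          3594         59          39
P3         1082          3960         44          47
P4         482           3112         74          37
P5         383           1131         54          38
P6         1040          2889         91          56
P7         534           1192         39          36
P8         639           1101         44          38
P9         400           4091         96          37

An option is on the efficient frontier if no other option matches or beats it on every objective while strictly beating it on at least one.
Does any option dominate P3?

Yes

P2 vs P3: size 1168≥1082, rent 3594≤3960, walk score 59≥44, commute 39≤47 — P2 is at least as good on every objective and strictly better on at least one, so P2 dominates P3.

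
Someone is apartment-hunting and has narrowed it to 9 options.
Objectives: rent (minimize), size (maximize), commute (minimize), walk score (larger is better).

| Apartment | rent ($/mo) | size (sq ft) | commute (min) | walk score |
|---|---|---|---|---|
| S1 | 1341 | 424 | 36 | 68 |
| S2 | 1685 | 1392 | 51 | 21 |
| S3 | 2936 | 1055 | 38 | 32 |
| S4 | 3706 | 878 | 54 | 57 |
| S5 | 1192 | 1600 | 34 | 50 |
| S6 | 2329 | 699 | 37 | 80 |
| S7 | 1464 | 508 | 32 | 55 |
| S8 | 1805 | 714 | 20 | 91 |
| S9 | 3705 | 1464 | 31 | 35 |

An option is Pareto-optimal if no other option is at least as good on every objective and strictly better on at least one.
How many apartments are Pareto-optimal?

6

S1: not dominated.
S2: dominated by S5 (rent 1192≤1685, size 1600≥1392, commute 34≤51, walk score 50≥21).
S3: dominated by S5 (rent 1192≤2936, size 1600≥1055, commute 34≤38, walk score 50≥32).
S4: not dominated.
S5: not dominated (best rent).
S6: dominated by S8 (rent 1805≤2329, size 714≥699, commute 20≤37, walk score 91≥80).
S7: not dominated.
S8: not dominated (best commute).
S9: not dominated.
Pareto-optimal: S1, S4, S5, S7, S8, S9 → 6.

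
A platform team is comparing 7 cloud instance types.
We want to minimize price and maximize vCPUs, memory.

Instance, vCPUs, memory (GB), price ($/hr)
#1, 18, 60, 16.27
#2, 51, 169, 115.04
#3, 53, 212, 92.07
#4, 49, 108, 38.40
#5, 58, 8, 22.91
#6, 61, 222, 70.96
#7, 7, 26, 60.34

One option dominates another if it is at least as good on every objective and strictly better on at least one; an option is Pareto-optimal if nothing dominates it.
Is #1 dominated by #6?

#6 vs #1: #6 is worse on price (70.96 vs 16.27), so it does not dominate #1.

No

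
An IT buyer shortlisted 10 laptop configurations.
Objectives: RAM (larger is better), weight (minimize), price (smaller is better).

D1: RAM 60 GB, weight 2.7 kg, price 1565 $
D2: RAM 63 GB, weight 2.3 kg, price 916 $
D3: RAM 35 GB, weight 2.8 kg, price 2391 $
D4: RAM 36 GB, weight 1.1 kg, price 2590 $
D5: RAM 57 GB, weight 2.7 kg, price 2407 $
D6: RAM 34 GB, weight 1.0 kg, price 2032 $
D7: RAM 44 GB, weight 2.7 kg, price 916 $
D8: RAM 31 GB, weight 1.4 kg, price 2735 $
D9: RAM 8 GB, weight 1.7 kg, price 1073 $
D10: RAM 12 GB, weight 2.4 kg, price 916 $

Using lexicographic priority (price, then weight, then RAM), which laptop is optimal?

D2

First minimize price: best is 916, kept {D2, D7, D10}.
Then minimize weight: best is 2.3, kept {D2}.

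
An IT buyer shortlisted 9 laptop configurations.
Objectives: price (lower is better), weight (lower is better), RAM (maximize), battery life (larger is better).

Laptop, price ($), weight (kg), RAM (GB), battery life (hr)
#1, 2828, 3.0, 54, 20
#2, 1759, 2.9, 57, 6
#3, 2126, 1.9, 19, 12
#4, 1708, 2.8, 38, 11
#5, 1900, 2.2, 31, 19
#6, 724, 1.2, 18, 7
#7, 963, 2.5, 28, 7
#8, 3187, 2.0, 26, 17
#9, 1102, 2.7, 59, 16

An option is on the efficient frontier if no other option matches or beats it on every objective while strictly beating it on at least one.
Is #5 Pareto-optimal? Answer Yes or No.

Yes

#1: worse on price (2828 vs 1900).
#2: worse on weight (2.9 vs 2.2).
#3: worse on price (2126 vs 1900).
#4: worse on weight (2.8 vs 2.2).
#6: worse on RAM (18 vs 31).
#7: worse on weight (2.5 vs 2.2).
#8: worse on price (3187 vs 1900).
#9: worse on weight (2.7 vs 2.2).
No option is at least as good as #5 on every objective and strictly better on one.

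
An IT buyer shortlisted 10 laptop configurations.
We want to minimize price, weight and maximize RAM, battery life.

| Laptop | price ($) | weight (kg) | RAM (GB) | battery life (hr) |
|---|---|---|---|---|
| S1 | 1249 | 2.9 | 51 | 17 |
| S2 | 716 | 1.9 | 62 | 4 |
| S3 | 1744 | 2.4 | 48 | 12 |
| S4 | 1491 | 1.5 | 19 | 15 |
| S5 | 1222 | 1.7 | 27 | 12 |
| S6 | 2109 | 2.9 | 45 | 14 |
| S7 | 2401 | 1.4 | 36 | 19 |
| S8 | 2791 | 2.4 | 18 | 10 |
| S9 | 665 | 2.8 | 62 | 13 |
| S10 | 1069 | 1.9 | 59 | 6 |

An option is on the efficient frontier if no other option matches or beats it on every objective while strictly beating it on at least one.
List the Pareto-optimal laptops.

S1, S2, S3, S4, S5, S7, S9, S10

S1: not dominated.
S2: not dominated.
S3: not dominated.
S4: not dominated.
S5: not dominated.
S6: dominated by S1 (price 1249≤2109, weight 2.9≤2.9, RAM 51≥45, battery life 17≥14).
S7: not dominated (best weight).
S8: dominated by S3 (price 1744≤2791, weight 2.4≤2.4, RAM 48≥18, battery life 12≥10).
S9: not dominated (best price).
S10: not dominated.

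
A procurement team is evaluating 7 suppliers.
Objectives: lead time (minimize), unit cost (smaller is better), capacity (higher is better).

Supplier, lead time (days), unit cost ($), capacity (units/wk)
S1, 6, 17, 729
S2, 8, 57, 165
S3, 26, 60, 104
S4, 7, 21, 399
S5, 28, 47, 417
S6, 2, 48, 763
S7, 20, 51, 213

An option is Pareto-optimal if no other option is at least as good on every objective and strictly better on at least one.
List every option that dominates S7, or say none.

S1: lead time 6≤20, unit cost 17≤51, capacity 729≥213 — dominates S7.
S4: lead time 7≤20, unit cost 21≤51, capacity 399≥213 — dominates S7.
S6: lead time 2≤20, unit cost 48≤51, capacity 763≥213 — dominates S7.
Others (S2, S3, S5) are each worse than S7 on at least one objective.

S1, S4, S6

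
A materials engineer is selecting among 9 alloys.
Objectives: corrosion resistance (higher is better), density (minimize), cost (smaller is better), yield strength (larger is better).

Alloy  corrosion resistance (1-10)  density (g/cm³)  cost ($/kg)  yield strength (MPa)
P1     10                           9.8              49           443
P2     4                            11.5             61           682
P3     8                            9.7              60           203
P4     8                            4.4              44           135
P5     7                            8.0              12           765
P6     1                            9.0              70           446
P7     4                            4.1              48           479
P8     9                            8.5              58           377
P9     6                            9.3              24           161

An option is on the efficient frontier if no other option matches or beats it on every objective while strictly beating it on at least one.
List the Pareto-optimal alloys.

P1, P4, P5, P7, P8

P1: not dominated (best corrosion resistance).
P2: dominated by P5 (corrosion resistance 7≥4, density 8.0≤11.5, cost 12≤61, yield strength 765≥682).
P3: dominated by P8 (corrosion resistance 9≥8, density 8.5≤9.7, cost 58≤60, yield strength 377≥203).
P4: not dominated.
P5: not dominated (best cost).
P6: dominated by P5 (corrosion resistance 7≥1, density 8.0≤9.0, cost 12≤70, yield strength 765≥446).
P7: not dominated (best density).
P8: not dominated.
P9: dominated by P5 (corrosion resistance 7≥6, density 8.0≤9.3, cost 12≤24, yield strength 765≥161).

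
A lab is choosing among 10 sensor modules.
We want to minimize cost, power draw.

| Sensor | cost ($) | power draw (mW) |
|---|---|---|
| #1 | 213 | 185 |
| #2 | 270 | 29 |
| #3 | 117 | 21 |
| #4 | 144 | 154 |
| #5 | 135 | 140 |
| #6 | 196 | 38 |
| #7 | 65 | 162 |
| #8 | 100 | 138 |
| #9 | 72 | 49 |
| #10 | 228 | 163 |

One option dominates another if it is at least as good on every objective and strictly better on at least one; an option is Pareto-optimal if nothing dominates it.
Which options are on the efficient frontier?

#3, #7, #9

#1: dominated by #3 (cost 117≤213, power draw 21≤185).
#2: dominated by #3 (cost 117≤270, power draw 21≤29).
#3: not dominated (best power draw).
#4: dominated by #3 (cost 117≤144, power draw 21≤154).
#5: dominated by #3 (cost 117≤135, power draw 21≤140).
#6: dominated by #3 (cost 117≤196, power draw 21≤38).
#7: not dominated (best cost).
#8: dominated by #9 (cost 72≤100, power draw 49≤138).
#9: not dominated.
#10: dominated by #3 (cost 117≤228, power draw 21≤163).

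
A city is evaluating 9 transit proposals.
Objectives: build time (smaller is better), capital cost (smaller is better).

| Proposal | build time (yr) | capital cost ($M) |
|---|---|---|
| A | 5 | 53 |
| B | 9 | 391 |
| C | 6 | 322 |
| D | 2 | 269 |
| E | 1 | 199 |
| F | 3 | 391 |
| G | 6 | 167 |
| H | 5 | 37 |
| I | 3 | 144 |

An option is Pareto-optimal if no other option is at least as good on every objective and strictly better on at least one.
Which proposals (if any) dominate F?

D: build time 2≤3, capital cost 269≤391 — dominates F.
E: build time 1≤3, capital cost 199≤391 — dominates F.
I: build time 3≤3, capital cost 144≤391 — dominates F.
Others (A, B, C, G, H) are each worse than F on at least one objective.

D, E, I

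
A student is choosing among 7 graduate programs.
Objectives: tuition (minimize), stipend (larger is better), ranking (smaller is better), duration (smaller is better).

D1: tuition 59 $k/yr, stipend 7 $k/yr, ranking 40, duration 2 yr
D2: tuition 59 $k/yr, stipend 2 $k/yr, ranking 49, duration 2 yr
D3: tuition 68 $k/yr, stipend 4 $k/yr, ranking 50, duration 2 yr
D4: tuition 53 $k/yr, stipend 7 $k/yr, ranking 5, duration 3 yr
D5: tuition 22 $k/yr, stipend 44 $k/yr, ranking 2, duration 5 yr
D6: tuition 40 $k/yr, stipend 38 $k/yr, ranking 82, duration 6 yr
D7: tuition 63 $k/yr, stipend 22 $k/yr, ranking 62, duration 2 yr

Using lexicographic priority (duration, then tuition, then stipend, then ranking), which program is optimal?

First minimize duration: best is 2, kept {D1, D2, D3, D7}.
Then minimize tuition: best is 59, kept {D1, D2}.
Then maximize stipend: best is 7, kept {D1}.

D1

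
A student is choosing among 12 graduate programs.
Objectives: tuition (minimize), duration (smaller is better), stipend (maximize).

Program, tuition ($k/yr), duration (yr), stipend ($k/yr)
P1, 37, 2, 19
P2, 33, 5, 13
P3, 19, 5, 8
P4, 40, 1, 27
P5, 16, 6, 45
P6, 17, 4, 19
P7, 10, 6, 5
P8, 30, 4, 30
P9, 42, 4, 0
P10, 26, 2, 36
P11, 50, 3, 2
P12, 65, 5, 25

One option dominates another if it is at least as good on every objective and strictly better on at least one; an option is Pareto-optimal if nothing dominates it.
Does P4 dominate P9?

Yes

P4 vs P9: tuition 40≤42, duration 1≤4, stipend 27≥0 — P4 is at least as good on every objective with at least one strict improvement.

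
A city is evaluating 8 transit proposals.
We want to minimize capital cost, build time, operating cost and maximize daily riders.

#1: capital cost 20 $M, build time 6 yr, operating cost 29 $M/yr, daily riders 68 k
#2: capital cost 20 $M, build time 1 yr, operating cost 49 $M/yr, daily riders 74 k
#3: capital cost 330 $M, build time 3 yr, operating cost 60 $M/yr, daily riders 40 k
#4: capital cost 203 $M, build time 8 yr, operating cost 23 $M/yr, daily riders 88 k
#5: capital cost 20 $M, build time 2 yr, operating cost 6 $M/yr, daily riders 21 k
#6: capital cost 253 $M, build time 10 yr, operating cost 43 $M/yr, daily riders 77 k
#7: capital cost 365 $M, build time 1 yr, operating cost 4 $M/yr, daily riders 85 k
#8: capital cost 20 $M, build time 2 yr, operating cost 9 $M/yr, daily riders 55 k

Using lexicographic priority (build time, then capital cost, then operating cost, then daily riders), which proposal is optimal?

#2

First minimize build time: best is 1, kept {#2, #7}.
Then minimize capital cost: best is 20, kept {#2}.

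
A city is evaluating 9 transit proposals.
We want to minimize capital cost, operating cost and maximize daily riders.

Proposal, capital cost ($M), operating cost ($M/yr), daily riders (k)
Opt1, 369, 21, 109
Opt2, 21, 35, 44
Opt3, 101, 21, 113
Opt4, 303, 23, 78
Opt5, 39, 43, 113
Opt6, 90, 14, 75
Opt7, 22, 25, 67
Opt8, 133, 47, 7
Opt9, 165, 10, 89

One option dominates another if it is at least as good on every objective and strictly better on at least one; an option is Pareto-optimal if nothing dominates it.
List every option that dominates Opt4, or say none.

Opt3: capital cost 101≤303, operating cost 21≤23, daily riders 113≥78 — dominates Opt4.
Opt9: capital cost 165≤303, operating cost 10≤23, daily riders 89≥78 — dominates Opt4.
Others (Opt1, Opt2, Opt5, Opt6, Opt7, Opt8) are each worse than Opt4 on at least one objective.

Opt3, Opt9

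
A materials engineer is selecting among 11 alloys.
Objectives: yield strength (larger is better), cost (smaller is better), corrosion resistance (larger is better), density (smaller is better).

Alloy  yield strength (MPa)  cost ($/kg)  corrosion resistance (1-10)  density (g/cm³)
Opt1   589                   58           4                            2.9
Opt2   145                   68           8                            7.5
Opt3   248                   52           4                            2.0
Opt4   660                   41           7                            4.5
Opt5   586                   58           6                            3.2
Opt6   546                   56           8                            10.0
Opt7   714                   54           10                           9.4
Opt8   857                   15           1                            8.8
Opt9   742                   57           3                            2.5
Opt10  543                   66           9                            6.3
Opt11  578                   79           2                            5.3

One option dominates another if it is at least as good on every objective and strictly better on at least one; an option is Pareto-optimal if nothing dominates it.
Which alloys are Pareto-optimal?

Opt1: not dominated.
Opt2: dominated by Opt10 (yield strength 543≥145, cost 66≤68, corrosion resistance 9≥8, density 6.3≤7.5).
Opt3: not dominated (best density).
Opt4: not dominated.
Opt5: not dominated.
Opt6: dominated by Opt7 (yield strength 714≥546, cost 54≤56, corrosion resistance 10≥8, density 9.4≤10.0).
Opt7: not dominated (best corrosion resistance).
Opt8: not dominated (best yield strength).
Opt9: not dominated.
Opt10: not dominated.
Opt11: dominated by Opt1 (yield strength 589≥578, cost 58≤79, corrosion resistance 4≥2, density 2.9≤5.3).

Opt1, Opt3, Opt4, Opt5, Opt7, Opt8, Opt9, Opt10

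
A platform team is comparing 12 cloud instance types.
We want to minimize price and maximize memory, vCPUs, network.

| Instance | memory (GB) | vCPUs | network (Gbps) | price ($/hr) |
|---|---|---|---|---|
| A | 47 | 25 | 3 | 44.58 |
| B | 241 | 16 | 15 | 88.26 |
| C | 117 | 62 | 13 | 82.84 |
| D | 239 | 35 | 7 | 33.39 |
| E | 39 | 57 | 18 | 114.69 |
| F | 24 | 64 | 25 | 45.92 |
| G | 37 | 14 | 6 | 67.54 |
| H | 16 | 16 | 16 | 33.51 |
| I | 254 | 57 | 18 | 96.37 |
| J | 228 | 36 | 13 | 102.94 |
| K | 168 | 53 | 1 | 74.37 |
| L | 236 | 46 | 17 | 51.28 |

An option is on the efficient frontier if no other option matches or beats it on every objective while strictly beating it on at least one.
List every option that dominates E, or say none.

I: memory 254≥39, vCPUs 57≥57, network 18≥18, price 96.37≤114.69 — dominates E.
Others (A, B, C, D, F, G, H, J, K, L) are each worse than E on at least one objective.

I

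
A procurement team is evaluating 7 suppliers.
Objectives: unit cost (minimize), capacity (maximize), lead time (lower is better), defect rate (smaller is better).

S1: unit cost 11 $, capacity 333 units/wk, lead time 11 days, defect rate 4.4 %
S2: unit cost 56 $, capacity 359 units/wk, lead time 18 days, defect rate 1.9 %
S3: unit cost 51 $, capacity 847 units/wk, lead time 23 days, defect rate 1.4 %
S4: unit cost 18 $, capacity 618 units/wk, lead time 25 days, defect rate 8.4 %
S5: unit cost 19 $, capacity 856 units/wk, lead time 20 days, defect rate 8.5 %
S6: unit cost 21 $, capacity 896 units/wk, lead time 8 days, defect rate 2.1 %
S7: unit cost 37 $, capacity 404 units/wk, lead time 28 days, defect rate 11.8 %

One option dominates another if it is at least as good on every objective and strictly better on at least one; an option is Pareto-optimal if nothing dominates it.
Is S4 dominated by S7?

S7 vs S4: S7 is worse on unit cost (37 vs 18), so it does not dominate S4.

No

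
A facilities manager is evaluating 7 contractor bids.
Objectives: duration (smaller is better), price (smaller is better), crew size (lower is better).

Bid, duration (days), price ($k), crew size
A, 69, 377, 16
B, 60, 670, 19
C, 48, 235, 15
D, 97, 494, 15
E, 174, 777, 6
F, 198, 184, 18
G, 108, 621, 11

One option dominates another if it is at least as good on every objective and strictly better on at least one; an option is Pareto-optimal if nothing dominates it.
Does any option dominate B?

Yes

C vs B: duration 48≤60, price 235≤670, crew size 15≤19 — C is at least as good on every objective and strictly better on at least one, so C dominates B.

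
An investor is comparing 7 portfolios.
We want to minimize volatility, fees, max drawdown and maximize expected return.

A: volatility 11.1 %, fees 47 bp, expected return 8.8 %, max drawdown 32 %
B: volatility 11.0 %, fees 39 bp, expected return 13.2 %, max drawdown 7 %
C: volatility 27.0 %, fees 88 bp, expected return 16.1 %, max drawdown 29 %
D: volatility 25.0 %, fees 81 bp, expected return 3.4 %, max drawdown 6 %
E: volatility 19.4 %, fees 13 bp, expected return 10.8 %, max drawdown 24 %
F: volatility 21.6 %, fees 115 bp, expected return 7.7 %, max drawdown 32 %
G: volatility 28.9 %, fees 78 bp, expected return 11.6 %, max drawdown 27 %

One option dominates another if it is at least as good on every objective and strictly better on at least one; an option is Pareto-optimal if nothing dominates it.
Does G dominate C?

G vs C: G is worse on volatility (28.9 vs 27.0), so it does not dominate C.

No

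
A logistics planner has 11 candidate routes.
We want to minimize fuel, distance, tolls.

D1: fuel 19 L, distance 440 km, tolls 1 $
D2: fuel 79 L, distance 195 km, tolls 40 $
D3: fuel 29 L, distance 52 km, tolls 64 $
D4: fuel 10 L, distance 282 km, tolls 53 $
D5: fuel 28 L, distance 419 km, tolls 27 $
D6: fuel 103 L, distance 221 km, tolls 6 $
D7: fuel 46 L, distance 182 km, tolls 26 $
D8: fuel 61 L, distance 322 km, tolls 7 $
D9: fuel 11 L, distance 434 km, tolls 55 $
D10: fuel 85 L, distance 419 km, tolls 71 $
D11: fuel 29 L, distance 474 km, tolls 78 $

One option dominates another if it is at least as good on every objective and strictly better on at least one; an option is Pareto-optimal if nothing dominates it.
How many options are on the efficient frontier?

D1: not dominated (best tolls).
D2: dominated by D7 (fuel 46≤79, distance 182≤195, tolls 26≤40).
D3: not dominated (best distance).
D4: not dominated (best fuel).
D5: not dominated.
D6: not dominated.
D7: not dominated.
D8: not dominated.
D9: dominated by D4 (fuel 10≤11, distance 282≤434, tolls 53≤55).
D10: dominated by D2 (fuel 79≤85, distance 195≤419, tolls 40≤71).
D11: dominated by D1 (fuel 19≤29, distance 440≤474, tolls 1≤78).
Pareto-optimal: D1, D3, D4, D5, D6, D7, D8 → 7.

7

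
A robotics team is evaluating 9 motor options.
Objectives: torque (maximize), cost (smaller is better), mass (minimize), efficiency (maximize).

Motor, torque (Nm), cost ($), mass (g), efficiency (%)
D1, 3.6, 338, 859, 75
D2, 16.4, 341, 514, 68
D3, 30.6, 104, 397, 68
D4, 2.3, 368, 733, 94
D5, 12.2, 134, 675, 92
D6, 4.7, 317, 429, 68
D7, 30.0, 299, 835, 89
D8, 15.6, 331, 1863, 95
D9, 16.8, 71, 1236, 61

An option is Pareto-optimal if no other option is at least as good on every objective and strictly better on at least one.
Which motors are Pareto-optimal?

D3, D4, D5, D7, D8, D9

D1: dominated by D5 (torque 12.2≥3.6, cost 134≤338, mass 675≤859, efficiency 92≥75).
D2: dominated by D3 (torque 30.6≥16.4, cost 104≤341, mass 397≤514, efficiency 68≥68).
D3: not dominated (best torque).
D4: not dominated.
D5: not dominated.
D6: dominated by D3 (torque 30.6≥4.7, cost 104≤317, mass 397≤429, efficiency 68≥68).
D7: not dominated.
D8: not dominated (best efficiency).
D9: not dominated (best cost).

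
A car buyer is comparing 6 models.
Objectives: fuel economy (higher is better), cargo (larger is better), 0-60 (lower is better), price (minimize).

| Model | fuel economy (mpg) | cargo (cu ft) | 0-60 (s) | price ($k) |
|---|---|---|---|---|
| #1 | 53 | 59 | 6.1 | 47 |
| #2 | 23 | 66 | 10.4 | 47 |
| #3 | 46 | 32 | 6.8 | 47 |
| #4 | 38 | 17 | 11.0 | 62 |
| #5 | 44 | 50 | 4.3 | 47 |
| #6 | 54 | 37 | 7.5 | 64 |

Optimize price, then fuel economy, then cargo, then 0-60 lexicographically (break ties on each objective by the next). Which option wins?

#1

First minimize price: best is 47, kept {#1, #2, #3, #5}.
Then maximize fuel economy: best is 53, kept {#1}.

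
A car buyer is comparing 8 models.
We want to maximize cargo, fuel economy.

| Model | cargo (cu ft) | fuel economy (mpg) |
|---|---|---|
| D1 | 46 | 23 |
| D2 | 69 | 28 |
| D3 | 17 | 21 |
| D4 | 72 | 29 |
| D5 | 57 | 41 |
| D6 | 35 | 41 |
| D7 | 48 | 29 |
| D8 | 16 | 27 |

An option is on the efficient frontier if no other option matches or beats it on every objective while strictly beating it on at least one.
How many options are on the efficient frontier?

2

D1: dominated by D2 (cargo 69≥46, fuel economy 28≥23).
D2: dominated by D4 (cargo 72≥69, fuel economy 29≥28).
D3: dominated by D1 (cargo 46≥17, fuel economy 23≥21).
D4: not dominated (best cargo).
D5: not dominated.
D6: dominated by D5 (cargo 57≥35, fuel economy 41≥41).
D7: dominated by D4 (cargo 72≥48, fuel economy 29≥29).
D8: dominated by D2 (cargo 69≥16, fuel economy 28≥27).
Pareto-optimal: D4, D5 → 2.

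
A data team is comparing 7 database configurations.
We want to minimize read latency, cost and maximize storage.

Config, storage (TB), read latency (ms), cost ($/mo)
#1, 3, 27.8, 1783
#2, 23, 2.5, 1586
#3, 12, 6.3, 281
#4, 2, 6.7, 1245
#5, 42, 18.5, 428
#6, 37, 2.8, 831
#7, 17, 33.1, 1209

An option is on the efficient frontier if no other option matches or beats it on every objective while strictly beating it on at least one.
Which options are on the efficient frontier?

#1: dominated by #2 (storage 23≥3, read latency 2.5≤27.8, cost 1586≤1783).
#2: not dominated (best read latency).
#3: not dominated (best cost).
#4: dominated by #3 (storage 12≥2, read latency 6.3≤6.7, cost 281≤1245).
#5: not dominated (best storage).
#6: not dominated.
#7: dominated by #5 (storage 42≥17, read latency 18.5≤33.1, cost 428≤1209).

#2, #3, #5, #6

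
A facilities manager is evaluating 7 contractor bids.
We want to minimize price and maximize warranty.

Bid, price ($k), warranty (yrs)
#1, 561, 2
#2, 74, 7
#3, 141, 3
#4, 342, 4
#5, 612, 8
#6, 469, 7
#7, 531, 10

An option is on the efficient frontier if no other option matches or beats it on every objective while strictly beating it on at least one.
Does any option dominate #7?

No

#1: worse on price (561 vs 531).
#2: worse on warranty (7 vs 10).
#3: worse on warranty (3 vs 10).
#4: worse on warranty (4 vs 10).
#5: worse on price (612 vs 531).
#6: worse on warranty (7 vs 10).
No option is at least as good as #7 on every objective and strictly better on one.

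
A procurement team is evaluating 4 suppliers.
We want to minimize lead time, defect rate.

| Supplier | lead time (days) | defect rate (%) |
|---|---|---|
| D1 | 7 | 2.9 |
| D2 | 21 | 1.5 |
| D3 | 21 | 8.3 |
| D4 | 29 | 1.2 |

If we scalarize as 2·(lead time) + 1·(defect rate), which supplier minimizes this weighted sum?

D1

D1: 2·7 + 1·2.9 = 16.9
D2: 2·21 + 1·1.5 = 43.5
D3: 2·21 + 1·8.3 = 50.3
D4: 2·29 + 1·1.2 = 59.2
Lowest: D1 at 16.9.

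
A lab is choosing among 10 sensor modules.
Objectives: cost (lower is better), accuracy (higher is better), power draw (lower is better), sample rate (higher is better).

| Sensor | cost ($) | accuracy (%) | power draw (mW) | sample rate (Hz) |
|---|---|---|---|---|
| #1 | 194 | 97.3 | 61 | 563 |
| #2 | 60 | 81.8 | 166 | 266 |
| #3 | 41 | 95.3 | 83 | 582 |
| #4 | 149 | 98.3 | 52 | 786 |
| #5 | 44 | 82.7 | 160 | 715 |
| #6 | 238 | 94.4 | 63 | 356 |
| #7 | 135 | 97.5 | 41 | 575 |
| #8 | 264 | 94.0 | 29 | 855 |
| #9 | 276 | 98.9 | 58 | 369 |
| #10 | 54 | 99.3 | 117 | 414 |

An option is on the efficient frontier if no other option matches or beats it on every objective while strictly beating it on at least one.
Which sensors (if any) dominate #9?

none

#1: worse on accuracy (97.3 vs 98.9).
#2: worse on accuracy (81.8 vs 98.9).
#3: worse on accuracy (95.3 vs 98.9).
#4: worse on accuracy (98.3 vs 98.9).
#5: worse on accuracy (82.7 vs 98.9).
#6: worse on accuracy (94.4 vs 98.9).
#7: worse on accuracy (97.5 vs 98.9).
#8: worse on accuracy (94.0 vs 98.9).
#10: worse on power draw (117 vs 58).
No option dominates #9.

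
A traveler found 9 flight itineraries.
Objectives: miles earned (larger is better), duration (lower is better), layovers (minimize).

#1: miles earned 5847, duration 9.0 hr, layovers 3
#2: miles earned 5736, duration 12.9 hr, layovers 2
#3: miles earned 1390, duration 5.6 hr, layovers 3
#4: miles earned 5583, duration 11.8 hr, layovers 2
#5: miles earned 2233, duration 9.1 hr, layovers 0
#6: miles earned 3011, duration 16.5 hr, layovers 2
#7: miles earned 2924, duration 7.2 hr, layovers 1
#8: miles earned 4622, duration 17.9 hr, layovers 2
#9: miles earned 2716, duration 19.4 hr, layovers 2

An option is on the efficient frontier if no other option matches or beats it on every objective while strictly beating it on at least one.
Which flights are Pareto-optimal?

#1, #2, #3, #4, #5, #7

#1: not dominated (best miles earned).
#2: not dominated.
#3: not dominated (best duration).
#4: not dominated.
#5: not dominated (best layovers).
#6: dominated by #2 (miles earned 5736≥3011, duration 12.9≤16.5, layovers 2≤2).
#7: not dominated.
#8: dominated by #2 (miles earned 5736≥4622, duration 12.9≤17.9, layovers 2≤2).
#9: dominated by #2 (miles earned 5736≥2716, duration 12.9≤19.4, layovers 2≤2).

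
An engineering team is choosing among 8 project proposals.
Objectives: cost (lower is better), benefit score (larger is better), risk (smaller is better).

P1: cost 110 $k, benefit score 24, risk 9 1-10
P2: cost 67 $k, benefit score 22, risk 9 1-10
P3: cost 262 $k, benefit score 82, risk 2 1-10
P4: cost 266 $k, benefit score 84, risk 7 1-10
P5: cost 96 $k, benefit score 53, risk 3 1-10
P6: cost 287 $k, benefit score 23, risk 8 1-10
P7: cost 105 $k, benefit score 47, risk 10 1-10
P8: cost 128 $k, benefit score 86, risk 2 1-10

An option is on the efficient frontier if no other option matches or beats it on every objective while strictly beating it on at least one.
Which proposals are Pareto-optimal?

P2, P5, P8

P1: dominated by P5 (cost 96≤110, benefit score 53≥24, risk 3≤9).
P2: not dominated (best cost).
P3: dominated by P8 (cost 128≤262, benefit score 86≥82, risk 2≤2).
P4: dominated by P8 (cost 128≤266, benefit score 86≥84, risk 2≤7).
P5: not dominated.
P6: dominated by P3 (cost 262≤287, benefit score 82≥23, risk 2≤8).
P7: dominated by P5 (cost 96≤105, benefit score 53≥47, risk 3≤10).
P8: not dominated (best benefit score).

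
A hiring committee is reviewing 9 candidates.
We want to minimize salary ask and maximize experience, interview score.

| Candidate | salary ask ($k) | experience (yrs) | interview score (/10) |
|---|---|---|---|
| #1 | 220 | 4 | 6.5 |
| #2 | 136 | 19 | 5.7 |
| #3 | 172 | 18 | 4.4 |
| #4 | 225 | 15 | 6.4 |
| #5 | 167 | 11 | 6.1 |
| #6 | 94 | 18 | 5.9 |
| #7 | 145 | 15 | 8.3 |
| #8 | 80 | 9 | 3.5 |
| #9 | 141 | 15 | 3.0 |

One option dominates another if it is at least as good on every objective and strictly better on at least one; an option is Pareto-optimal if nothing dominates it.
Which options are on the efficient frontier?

#2, #6, #7, #8

#1: dominated by #7 (salary ask 145≤220, experience 15≥4, interview score 8.3≥6.5).
#2: not dominated (best experience).
#3: dominated by #2 (salary ask 136≤172, experience 19≥18, interview score 5.7≥4.4).
#4: dominated by #7 (salary ask 145≤225, experience 15≥15, interview score 8.3≥6.4).
#5: dominated by #7 (salary ask 145≤167, experience 15≥11, interview score 8.3≥6.1).
#6: not dominated.
#7: not dominated (best interview score).
#8: not dominated (best salary ask).
#9: dominated by #2 (salary ask 136≤141, experience 19≥15, interview score 5.7≥3.0).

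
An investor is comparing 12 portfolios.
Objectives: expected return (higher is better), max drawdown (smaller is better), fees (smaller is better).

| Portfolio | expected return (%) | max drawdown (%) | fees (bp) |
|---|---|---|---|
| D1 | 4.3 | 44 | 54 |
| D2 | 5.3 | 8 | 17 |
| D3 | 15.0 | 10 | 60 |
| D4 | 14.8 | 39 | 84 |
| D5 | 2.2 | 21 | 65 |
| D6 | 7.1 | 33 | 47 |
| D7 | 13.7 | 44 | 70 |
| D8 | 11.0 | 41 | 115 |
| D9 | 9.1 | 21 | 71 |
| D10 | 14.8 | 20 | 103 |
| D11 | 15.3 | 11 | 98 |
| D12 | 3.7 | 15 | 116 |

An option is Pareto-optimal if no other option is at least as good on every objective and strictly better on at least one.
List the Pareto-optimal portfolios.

D1: dominated by D2 (expected return 5.3≥4.3, max drawdown 8≤44, fees 17≤54).
D2: not dominated (best max drawdown).
D3: not dominated.
D4: dominated by D3 (expected return 15.0≥14.8, max drawdown 10≤39, fees 60≤84).
D5: dominated by D2 (expected return 5.3≥2.2, max drawdown 8≤21, fees 17≤65).
D6: not dominated.
D7: dominated by D3 (expected return 15.0≥13.7, max drawdown 10≤44, fees 60≤70).
D8: dominated by D3 (expected return 15.0≥11.0, max drawdown 10≤41, fees 60≤115).
D9: dominated by D3 (expected return 15.0≥9.1, max drawdown 10≤21, fees 60≤71).
D10: dominated by D3 (expected return 15.0≥14.8, max drawdown 10≤20, fees 60≤103).
D11: not dominated (best expected return).
D12: dominated by D2 (expected return 5.3≥3.7, max drawdown 8≤15, fees 17≤116).

D2, D3, D6, D11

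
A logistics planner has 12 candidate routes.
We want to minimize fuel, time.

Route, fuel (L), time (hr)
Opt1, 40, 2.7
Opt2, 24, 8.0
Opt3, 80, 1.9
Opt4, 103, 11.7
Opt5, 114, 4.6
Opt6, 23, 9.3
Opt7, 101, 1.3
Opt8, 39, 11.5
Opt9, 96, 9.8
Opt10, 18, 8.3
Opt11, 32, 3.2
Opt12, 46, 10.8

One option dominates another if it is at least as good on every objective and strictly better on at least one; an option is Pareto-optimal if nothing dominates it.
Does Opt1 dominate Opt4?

Yes

Opt1 vs Opt4: fuel 40≤103, time 2.7≤11.7 — Opt1 is at least as good on every objective with at least one strict improvement.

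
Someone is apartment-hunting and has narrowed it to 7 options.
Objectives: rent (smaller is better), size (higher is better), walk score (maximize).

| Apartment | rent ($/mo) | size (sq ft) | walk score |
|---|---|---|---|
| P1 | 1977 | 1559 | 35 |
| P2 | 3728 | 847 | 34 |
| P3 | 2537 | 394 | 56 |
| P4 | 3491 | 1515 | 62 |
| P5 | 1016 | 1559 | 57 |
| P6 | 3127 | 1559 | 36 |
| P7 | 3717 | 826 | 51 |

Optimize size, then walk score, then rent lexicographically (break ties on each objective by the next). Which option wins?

First maximize size: best is 1559, kept {P1, P5, P6}.
Then maximize walk score: best is 57, kept {P5}.

P5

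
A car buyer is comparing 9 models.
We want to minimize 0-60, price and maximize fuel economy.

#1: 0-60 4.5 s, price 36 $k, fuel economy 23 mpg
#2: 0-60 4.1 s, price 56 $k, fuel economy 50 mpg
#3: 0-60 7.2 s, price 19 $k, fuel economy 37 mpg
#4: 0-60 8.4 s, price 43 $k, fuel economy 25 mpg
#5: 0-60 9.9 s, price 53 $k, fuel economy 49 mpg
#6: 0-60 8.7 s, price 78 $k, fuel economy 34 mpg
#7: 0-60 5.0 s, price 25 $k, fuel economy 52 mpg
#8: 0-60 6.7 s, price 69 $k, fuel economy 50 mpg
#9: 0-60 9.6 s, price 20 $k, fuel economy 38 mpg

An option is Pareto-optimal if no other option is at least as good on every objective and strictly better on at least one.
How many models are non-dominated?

#1: not dominated.
#2: not dominated (best 0-60).
#3: not dominated (best price).
#4: dominated by #3 (0-60 7.2≤8.4, price 19≤43, fuel economy 37≥25).
#5: dominated by #7 (0-60 5.0≤9.9, price 25≤53, fuel economy 52≥49).
#6: dominated by #2 (0-60 4.1≤8.7, price 56≤78, fuel economy 50≥34).
#7: not dominated (best fuel economy).
#8: dominated by #2 (0-60 4.1≤6.7, price 56≤69, fuel economy 50≥50).
#9: not dominated.
Pareto-optimal: #1, #2, #3, #7, #9 → 5.

5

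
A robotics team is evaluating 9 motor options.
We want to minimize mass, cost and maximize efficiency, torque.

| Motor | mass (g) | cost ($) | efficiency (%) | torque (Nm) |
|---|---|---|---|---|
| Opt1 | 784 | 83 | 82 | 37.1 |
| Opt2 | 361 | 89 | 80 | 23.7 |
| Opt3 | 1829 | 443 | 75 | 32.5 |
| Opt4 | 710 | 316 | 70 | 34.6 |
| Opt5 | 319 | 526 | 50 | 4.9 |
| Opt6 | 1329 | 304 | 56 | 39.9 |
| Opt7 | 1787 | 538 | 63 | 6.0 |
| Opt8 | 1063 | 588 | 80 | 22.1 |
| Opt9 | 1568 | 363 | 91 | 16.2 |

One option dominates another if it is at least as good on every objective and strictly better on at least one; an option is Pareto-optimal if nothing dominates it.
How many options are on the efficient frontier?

6

Opt1: not dominated (best cost).
Opt2: not dominated.
Opt3: dominated by Opt1 (mass 784≤1829, cost 83≤443, efficiency 82≥75, torque 37.1≥32.5).
Opt4: not dominated.
Opt5: not dominated (best mass).
Opt6: not dominated (best torque).
Opt7: dominated by Opt1 (mass 784≤1787, cost 83≤538, efficiency 82≥63, torque 37.1≥6.0).
Opt8: dominated by Opt1 (mass 784≤1063, cost 83≤588, efficiency 82≥80, torque 37.1≥22.1).
Opt9: not dominated (best efficiency).
Pareto-optimal: Opt1, Opt2, Opt4, Opt5, Opt6, Opt9 → 6.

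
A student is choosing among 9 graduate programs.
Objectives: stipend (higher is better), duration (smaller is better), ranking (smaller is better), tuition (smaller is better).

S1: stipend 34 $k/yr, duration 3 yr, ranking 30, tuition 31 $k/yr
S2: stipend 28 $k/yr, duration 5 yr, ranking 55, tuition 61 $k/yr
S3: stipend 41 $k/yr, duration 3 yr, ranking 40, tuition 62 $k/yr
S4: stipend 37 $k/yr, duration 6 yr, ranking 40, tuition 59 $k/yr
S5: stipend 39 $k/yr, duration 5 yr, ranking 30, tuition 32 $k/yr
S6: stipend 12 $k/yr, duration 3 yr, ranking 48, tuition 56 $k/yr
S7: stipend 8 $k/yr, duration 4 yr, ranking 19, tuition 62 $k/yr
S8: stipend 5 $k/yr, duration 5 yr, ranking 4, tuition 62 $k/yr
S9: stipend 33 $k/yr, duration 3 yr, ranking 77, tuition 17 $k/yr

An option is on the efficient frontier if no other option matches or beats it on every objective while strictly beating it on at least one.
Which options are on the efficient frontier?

S1: not dominated.
S2: dominated by S1 (stipend 34≥28, duration 3≤5, ranking 30≤55, tuition 31≤61).
S3: not dominated (best stipend).
S4: dominated by S5 (stipend 39≥37, duration 5≤6, ranking 30≤40, tuition 32≤59).
S5: not dominated.
S6: dominated by S1 (stipend 34≥12, duration 3≤3, ranking 30≤48, tuition 31≤56).
S7: not dominated.
S8: not dominated (best ranking).
S9: not dominated (best tuition).

S1, S3, S5, S7, S8, S9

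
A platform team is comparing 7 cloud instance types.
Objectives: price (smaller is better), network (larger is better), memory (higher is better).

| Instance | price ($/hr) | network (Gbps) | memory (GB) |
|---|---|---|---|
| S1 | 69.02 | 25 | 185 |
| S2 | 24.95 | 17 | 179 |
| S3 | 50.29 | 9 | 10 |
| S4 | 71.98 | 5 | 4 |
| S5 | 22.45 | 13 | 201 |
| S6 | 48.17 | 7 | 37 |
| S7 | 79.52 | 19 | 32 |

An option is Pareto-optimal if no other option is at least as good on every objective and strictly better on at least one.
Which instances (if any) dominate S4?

S1: price 69.02≤71.98, network 25≥5, memory 185≥4 — dominates S4.
S2: price 24.95≤71.98, network 17≥5, memory 179≥4 — dominates S4.
S3: price 50.29≤71.98, network 9≥5, memory 10≥4 — dominates S4.
S5: price 22.45≤71.98, network 13≥5, memory 201≥4 — dominates S4.
S6: price 48.17≤71.98, network 7≥5, memory 37≥4 — dominates S4.
Others (S7) are each worse than S4 on at least one objective.

S1, S2, S3, S5, S6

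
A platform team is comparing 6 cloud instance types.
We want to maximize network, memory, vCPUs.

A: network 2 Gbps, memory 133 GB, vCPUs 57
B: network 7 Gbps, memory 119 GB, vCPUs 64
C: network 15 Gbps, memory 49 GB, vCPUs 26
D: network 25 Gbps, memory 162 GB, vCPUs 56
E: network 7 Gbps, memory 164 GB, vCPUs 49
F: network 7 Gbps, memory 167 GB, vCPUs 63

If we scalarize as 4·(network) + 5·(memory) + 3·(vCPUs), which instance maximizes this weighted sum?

D

A: 4·2 + 5·133 + 3·57 = 844
B: 4·7 + 5·119 + 3·64 = 815
C: 4·15 + 5·49 + 3·26 = 383
D: 4·25 + 5·162 + 3·56 = 1078
E: 4·7 + 5·164 + 3·49 = 995
F: 4·7 + 5·167 + 3·63 = 1052
Highest: D at 1078.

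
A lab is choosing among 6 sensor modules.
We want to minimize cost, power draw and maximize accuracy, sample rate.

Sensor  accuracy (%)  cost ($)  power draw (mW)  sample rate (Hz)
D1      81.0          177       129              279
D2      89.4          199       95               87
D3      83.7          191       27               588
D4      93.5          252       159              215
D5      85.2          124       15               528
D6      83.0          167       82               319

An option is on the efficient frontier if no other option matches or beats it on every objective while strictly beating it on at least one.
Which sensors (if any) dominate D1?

D5, D6

D5: accuracy 85.2≥81.0, cost 124≤177, power draw 15≤129, sample rate 528≥279 — dominates D1.
D6: accuracy 83.0≥81.0, cost 167≤177, power draw 82≤129, sample rate 319≥279 — dominates D1.
Others (D2, D3, D4) are each worse than D1 on at least one objective.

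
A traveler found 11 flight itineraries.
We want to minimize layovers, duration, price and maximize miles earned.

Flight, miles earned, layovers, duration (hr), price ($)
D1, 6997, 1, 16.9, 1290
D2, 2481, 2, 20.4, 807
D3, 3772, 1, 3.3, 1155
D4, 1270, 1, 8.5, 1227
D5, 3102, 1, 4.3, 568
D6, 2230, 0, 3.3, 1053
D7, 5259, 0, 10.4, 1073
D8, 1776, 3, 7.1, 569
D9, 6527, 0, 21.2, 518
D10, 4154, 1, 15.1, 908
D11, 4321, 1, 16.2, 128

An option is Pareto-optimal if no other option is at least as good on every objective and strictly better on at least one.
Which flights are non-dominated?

D1, D3, D5, D6, D7, D9, D10, D11

D1: not dominated (best miles earned).
D2: dominated by D5 (miles earned 3102≥2481, layovers 1≤2, duration 4.3≤20.4, price 568≤807).
D3: not dominated.
D4: dominated by D3 (miles earned 3772≥1270, layovers 1≤1, duration 3.3≤8.5, price 1155≤1227).
D5: not dominated.
D6: not dominated.
D7: not dominated.
D8: dominated by D5 (miles earned 3102≥1776, layovers 1≤3, duration 4.3≤7.1, price 568≤569).
D9: not dominated.
D10: not dominated.
D11: not dominated (best price).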